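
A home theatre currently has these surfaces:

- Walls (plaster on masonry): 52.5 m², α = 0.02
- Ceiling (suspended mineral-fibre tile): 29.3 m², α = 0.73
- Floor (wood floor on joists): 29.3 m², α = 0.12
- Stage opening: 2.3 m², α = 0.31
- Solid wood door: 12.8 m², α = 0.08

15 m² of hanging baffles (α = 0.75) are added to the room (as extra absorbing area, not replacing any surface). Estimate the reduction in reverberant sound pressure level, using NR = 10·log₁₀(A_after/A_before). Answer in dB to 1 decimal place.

1.5 dB

Summing Sᵢαᵢ: 1.050 + 21.389 + 3.516 + 0.713 + 1.024 → A_before = 27.692 sabins.
Added absorption = 15 × 0.75 = 11.250 sabins.
A_after = 27.692 + 11.250 = 38.942 sabins.
Reduction = 10 log₁₀(A_after/A_before) = 10 log₁₀(1.4063) = 1.5 dB.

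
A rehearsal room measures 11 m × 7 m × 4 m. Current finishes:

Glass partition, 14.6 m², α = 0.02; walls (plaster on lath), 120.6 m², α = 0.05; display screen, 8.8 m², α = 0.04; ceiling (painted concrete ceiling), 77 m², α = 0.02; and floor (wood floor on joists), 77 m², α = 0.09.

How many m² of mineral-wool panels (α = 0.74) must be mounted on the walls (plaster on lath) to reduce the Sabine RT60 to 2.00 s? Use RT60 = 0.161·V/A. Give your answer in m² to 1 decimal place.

Summing Sᵢαᵢ: 0.292 + 6.030 + 0.352 + 1.540 + 6.930 → A₁ = 15.144 sabins.
Required A₂ = 0.161·308/2.00 = 24.794 sabins.
ΔA needed = 24.794 − 15.144 = 9.650 sabins.
Each m² of panel replacing the walls (plaster on lath) adds (0.74 − 0.05) = 0.69 sabins.
Panel area = 9.650 / 0.69 = 14.0 m².

14.0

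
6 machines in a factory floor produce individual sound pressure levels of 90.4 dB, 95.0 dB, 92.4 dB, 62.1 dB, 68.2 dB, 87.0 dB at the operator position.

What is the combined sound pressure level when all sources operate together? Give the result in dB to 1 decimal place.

98.1 dB

Converting to relative power and adding: 10^(90.4/10) + 10^(95.0/10) + 10^(92.4/10) + 10^(62.1/10) + 10^(68.2/10) + 10^(87.0/10) = 6.506e+09.
Back to dB: 10·log₁₀ Σ = 98.1 dB.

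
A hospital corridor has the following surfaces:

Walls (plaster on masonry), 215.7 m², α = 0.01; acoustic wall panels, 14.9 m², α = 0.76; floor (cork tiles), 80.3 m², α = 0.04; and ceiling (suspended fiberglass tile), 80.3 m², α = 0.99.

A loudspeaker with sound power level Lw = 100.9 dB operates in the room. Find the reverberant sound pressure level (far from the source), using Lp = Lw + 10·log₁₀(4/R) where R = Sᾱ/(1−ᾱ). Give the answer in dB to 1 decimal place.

A = 96.190 sabins; S = 391.2 m².
ᾱ = 96.190/391.2 = 0.2459; R = Sᾱ/(1−ᾱ) = 96.190/(1−0.2459) = 127.556 m².
Lp = Lw + 10 log₁₀(4/R) = 100.9 -15.04 = 85.9 dB.

85.9 dB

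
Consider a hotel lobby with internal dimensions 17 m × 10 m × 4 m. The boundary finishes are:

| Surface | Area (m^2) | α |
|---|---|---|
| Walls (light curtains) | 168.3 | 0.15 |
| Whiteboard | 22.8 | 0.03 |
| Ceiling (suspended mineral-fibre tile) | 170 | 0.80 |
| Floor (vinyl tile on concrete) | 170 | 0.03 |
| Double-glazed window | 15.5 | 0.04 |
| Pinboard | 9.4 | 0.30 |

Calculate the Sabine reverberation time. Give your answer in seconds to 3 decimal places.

Summing Sᵢαᵢ: 25.245 + 0.684 + 136.000 + 5.100 + 0.620 + 2.820 → A = 170.469 sabins.
V = 17·10·4 = 680 m³.
T = 0.161 V/A = 0.161·680/170.469 = 0.642 s.

0.642 sec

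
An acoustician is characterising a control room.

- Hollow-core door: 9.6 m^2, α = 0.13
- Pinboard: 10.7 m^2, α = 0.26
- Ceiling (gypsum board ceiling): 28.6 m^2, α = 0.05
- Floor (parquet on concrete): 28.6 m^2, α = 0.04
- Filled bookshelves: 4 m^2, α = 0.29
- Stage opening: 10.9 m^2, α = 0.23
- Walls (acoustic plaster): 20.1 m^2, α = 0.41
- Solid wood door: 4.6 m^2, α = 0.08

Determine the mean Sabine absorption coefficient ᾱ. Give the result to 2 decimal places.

0.16

Total surface area S = 117.1 m^2.
Weighted sum Σ Sα = 18.880.
ᾱ = 18.880 / 117.1 = 0.16.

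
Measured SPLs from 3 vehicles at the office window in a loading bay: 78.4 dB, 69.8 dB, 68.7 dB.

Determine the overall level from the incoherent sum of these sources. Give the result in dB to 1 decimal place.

79.4 dB

Σ 10^(Lᵢ/10) = 8.615e+07.
L_total = 10·log₁₀(8.615e+07) = 79.4 dB.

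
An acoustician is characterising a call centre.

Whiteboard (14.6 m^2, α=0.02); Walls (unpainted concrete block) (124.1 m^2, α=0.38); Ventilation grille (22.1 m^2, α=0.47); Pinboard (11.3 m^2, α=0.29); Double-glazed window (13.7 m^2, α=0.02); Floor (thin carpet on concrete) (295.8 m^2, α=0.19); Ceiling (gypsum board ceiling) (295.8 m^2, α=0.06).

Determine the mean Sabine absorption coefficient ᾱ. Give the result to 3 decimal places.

0.174

Total surface area S = 777.4 m^2.
A = 14.6×0.02 + 124.1×0.38 + 22.1×0.47 + 11.3×0.29 + 13.7×0.02 + 295.8×0.19 + 295.8×0.06 = 135.338 sabins.
ᾱ = 135.338 / 777.4 = 0.174.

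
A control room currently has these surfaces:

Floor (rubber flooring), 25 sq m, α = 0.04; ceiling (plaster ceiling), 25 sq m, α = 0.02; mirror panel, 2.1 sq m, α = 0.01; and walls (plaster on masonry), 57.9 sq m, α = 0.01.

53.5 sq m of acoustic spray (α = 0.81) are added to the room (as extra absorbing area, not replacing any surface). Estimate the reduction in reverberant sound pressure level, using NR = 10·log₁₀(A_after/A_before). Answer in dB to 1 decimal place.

Equivalent absorption area: A_before = 25*0.04 + 25*0.02 + 2.1*0.01 + 57.9*0.01 = 2.100 sq m.
Treatment contributes 53.5·0.81 = 43.335 sabins.
A_after = 2.100 + 43.335 = 45.435 sabins.
NR = 10·log₁₀(45.435/2.100) = 13.4 dB.

13.4 dB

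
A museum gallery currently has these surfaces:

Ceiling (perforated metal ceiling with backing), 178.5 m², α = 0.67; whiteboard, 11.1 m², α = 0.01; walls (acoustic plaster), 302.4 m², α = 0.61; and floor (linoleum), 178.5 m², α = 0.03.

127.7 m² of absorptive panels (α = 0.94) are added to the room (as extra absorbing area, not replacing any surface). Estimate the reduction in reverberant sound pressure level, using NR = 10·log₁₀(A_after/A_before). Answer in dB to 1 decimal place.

1.4 dB

A_before = Σ Sᵢαᵢ = 178.5·0.67 + 11.1·0.01 + 302.4·0.61 + 178.5·0.03 = 309.525 sabins.
Added absorption = 127.7 × 0.94 = 120.038 sabins.
A_after = 309.525 + 120.038 = 429.563 sabins.
Reduction = 10 log₁₀(A_after/A_before) = 10 log₁₀(1.3878) = 1.4 dB.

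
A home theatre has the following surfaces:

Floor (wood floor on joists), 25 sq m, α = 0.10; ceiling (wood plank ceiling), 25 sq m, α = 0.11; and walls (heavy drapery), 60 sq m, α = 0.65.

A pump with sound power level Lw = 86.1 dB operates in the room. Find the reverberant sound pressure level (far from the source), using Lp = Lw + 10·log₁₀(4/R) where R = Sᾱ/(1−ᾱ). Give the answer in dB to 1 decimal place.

Σ(Sᵢαᵢ) = 25×0.10 + 25×0.11 + 60×0.65 = 44.250; total area S = 110.0 sq m.
ᾱ = 44.250/110.0 = 0.4023; R = Sᾱ/(1−ᾱ) = 44.250/(1−0.4023) = 74.034 sq m.
Lp = 86.1 + 10·log₁₀(4/74.034) = 86.1 + (-12.67) = 73.4 dB.

73.4 dB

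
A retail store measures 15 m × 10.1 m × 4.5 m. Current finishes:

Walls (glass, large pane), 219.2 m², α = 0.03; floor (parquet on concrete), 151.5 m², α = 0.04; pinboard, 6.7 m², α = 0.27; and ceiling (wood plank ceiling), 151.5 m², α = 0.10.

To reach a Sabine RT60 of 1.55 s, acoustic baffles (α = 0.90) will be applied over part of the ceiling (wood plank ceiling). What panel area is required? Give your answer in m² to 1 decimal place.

51.5

Summing Sᵢαᵢ: 6.576 + 6.060 + 1.809 + 15.150 → A₁ = 29.595 sabins.
Required A₂ = 0.161·681.75/1.55 = 70.814 sabins.
ΔA needed = 70.814 − 29.595 = 41.219 sabins.
Net gain per m²: Δα = 0.90 − 0.10 = 0.80.
Panel area = 41.219 / 0.80 = 51.5 m².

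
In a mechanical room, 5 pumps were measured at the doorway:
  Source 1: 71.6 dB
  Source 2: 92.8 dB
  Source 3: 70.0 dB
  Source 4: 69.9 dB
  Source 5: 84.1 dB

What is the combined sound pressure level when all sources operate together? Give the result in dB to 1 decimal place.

Converting to relative power and adding: 10^(71.6/10) + 10^(92.8/10) + 10^(70.0/10) + 10^(69.9/10) + 10^(84.1/10) = 2.197e+09.
L_total = 10·log₁₀(2.197e+09) = 93.4 dB.

93.4 dB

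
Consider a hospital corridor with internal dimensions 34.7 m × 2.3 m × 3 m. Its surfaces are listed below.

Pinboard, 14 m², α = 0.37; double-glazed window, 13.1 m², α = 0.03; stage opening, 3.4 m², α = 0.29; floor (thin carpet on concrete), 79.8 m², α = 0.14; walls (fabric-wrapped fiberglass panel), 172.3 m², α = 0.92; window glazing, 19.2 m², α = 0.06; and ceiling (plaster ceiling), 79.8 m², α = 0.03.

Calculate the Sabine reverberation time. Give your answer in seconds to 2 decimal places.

Equivalent absorption area: A = 14*0.37 + 13.1*0.03 + 3.4*0.29 + 79.8*0.14 + 172.3*0.92 + 19.2*0.06 + 79.8*0.03 = 179.793 m².
Volume V = 34.7 × 2.3 × 3 = 239.43 m³.
Sabine: RT60 = 0.161 × 239.43 / 179.793 = 0.21 s.

0.21 sec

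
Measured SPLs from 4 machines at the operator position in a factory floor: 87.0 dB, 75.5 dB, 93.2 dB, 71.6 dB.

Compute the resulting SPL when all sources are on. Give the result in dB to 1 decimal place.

Sum in the linear (power) domain: Σ 10^(Lᵢ/10) = 10^(87.0/10) + 10^(75.5/10) + 10^(93.2/10) + 10^(71.6/10) = 2.64e+09.
Combined level = 10 log₁₀(2.64e+09) = 94.2 dB.

94.2 dB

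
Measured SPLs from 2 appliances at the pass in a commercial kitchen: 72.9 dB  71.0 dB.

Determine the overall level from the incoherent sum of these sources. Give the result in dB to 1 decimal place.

75.1 dB

Converting to relative power and adding: 10^(72.9/10) + 10^(71.0/10) = 3.209e+07.
Back to dB: 10·log₁₀ Σ = 75.1 dB.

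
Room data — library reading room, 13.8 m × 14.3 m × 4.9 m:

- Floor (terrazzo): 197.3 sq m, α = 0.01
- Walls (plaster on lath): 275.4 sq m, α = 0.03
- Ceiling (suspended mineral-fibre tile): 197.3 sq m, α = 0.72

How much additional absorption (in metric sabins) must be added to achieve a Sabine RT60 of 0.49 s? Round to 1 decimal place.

165.4 sabins

A₁ = Σ Sᵢαᵢ = 197.3*0.01 + 275.4*0.03 + 197.3*0.72 = 152.291 sabins.
For T = 0.49 s, need A₂ = 0.161·V/T = 0.161·966.966/0.49 = 317.717 sabins.
ΔA = A₂ − A₁ = 317.717 − 152.291 = 165.4 sabins.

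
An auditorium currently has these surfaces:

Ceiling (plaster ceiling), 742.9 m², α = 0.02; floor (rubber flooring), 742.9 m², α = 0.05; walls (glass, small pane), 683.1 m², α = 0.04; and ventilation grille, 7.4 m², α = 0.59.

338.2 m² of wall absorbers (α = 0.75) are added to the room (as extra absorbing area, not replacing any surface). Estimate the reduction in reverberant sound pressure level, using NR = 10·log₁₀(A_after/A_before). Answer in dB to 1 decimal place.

6.1 dB

A_before = Σ Sᵢαᵢ = 742.9·0.02 + 742.9·0.05 + 683.1·0.04 + 7.4·0.59 = 83.693 sabins.
Treatment contributes 338.2·0.75 = 253.650 sabins.
New total A_after = 337.343 sabins.
Reduction = 10 log₁₀(A_after/A_before) = 10 log₁₀(4.0307) = 6.1 dB.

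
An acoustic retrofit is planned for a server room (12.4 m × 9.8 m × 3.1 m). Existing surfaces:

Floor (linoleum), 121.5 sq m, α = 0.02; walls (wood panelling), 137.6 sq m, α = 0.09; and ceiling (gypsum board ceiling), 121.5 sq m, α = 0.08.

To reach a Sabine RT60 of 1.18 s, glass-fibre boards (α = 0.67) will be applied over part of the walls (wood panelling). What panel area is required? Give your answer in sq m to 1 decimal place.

Summing Sᵢαᵢ: 2.430 + 12.384 + 9.720 → A₁ = 24.534 sabins.
V = 376.712 m³. Target absorption A₂ = 0.161 × 376.712 / 1.18 = 51.399 sabins.
Absorption to add: 51.399 − 24.534 = 26.865 sabins.
Net gain per sq m: Δα = 0.67 − 0.09 = 0.58.
Panel area = 26.865 / 0.58 = 46.3 sq m.

46.3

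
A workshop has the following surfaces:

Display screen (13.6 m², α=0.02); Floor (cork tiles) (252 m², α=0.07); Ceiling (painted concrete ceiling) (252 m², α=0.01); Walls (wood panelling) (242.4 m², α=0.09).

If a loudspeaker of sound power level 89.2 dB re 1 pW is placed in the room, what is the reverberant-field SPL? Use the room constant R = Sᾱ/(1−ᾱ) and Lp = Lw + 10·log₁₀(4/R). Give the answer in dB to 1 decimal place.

Σ(Sᵢαᵢ) = 13.6·0.02 + 252·0.07 + 252·0.01 + 242.4·0.09 = 42.248; total area S = 760.0 m².
ᾱ = 42.248/760.0 = 0.0556; R = Sᾱ/(1−ᾱ) = 42.248/(1−0.0556) = 44.735 m².
Lp = 89.2 + 10·log₁₀(4/44.735) = 89.2 + (-10.49) = 78.7 dB.

78.7 dB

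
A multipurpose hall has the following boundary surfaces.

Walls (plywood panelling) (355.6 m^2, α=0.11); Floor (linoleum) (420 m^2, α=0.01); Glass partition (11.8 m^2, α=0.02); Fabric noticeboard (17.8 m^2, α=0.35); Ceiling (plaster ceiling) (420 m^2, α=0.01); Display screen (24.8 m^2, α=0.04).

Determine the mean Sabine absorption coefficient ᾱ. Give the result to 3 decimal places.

0.044

S = Σ Sᵢ = 355.6 + 420 + 11.8 + 17.8 + 420 + 24.8 = 1250.0 m^2.
A = 355.6·0.11 + 420·0.01 + 11.8·0.02 + 17.8·0.35 + 420·0.01 + 24.8·0.04 = 54.974 sabins.
ᾱ = A/S = 0.044.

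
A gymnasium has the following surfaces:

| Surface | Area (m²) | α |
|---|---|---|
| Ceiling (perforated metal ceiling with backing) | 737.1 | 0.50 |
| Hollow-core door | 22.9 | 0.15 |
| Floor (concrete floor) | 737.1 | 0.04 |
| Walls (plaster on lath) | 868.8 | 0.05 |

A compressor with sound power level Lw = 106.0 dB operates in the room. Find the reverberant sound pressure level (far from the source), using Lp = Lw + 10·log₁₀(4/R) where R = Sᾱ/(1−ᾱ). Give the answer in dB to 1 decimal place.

84.6 dB

Σ(Sᵢαᵢ) = 737.1·0.50 + 22.9·0.15 + 737.1·0.04 + 868.8·0.05 = 444.909; total area S = 2365.9 m².
ᾱ = 0.1881, so room constant R = A/(1−ᾱ) = 547.985 m².
Lp = 106.0 + 10·log₁₀(4/547.985) = 106.0 + (-21.37) = 84.6 dB.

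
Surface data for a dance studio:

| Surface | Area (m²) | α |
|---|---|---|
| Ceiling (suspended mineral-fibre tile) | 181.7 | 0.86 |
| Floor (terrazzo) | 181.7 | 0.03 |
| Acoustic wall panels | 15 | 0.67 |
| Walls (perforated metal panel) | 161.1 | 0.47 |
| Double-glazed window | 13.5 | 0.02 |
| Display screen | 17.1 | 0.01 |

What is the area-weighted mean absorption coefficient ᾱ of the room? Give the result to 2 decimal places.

S = Σ Sᵢ = 181.7 + 181.7 + 15 + 161.1 + 13.5 + 17.1 = 570.1 m².
Weighted sum Σ Sα = 247.921.
ᾱ = 247.921 / 570.1 = 0.43.

0.43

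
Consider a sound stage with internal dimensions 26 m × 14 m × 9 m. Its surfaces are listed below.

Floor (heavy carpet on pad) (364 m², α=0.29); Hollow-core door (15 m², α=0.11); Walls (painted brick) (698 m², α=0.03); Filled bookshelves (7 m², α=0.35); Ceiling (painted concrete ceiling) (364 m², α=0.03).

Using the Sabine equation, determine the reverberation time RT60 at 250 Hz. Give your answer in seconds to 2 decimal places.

Total absorption A = 364·0.29 + 15·0.11 + 698·0.03 + 7·0.35 + 364·0.03
  = 105.560 + 1.650 + 20.940 + 2.450 + 10.920 = 141.520 m² sabins.
Room volume: 3276 m³.
Sabine: RT60 = 0.161 × 3276 / 141.520 = 3.73 s.

3.73 s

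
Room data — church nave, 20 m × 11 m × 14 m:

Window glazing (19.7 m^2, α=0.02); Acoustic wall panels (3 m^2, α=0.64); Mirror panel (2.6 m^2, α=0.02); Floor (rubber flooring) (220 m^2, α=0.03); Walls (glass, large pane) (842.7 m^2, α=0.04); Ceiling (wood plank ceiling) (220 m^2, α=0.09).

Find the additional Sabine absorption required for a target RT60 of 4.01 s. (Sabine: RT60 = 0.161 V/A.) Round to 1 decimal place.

61.2 sabins

Total absorption A₁ = 19.7*0.02 + 3*0.64 + 2.6*0.02 + 220*0.03 + 842.7*0.04 + 220*0.09
  = 0.394 + 1.920 + 0.052 + 6.600 + 33.708 + 19.800 = 62.474 m^2 sabins.
Target A₂ = 0.161·3080/4.01 = 123.661 sabins (V = 3080 m³).
Shortfall: 123.661 − 62.474 = 61.2 sabins.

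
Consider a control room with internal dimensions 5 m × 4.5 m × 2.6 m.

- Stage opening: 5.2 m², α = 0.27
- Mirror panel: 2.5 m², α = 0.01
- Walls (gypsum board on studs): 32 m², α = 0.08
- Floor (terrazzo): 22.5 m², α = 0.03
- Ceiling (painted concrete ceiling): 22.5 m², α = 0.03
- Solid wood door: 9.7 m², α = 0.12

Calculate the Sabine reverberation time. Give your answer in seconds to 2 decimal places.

1.45 s

Equivalent absorption area: A = 5.2×0.27 + 2.5×0.01 + 32×0.08 + 22.5×0.03 + 22.5×0.03 + 9.7×0.12 = 6.503 m².
V = 5·4.5·2.6 = 58.5 m³.
Sabine: RT60 = 0.161 × 58.5 / 6.503 = 1.45 s.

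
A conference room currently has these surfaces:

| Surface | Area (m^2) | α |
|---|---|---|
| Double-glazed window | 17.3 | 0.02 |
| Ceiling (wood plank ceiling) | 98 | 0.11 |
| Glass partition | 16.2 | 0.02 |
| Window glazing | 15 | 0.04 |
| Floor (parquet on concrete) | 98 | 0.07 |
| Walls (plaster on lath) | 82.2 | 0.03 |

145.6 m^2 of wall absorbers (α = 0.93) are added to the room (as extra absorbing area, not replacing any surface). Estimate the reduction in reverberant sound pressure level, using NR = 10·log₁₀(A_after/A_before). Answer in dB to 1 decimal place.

Summing Sᵢαᵢ: 0.346 + 10.780 + 0.324 + 0.600 + 6.860 + 2.466 → A_before = 21.376 sabins.
Treatment contributes 145.6·0.93 = 135.408 sabins.
New total A_after = 156.784 sabins.
NR = 10·log₁₀(156.784/21.376) = 8.7 dB.

8.7 dB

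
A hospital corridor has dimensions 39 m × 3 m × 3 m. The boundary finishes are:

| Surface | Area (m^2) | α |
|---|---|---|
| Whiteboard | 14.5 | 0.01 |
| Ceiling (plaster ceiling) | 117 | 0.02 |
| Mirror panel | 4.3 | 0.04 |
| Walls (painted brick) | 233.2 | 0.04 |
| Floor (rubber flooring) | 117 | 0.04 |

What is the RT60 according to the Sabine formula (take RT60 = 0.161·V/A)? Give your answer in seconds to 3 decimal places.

3.391 sec

A = Σ Sᵢαᵢ = 14.5·0.01 + 117·0.02 + 4.3·0.04 + 233.2·0.04 + 117·0.04 = 16.665 sabins.
Room volume: 351 m³.
T = 0.161 V/A = 0.161·351/16.665 = 3.391 s.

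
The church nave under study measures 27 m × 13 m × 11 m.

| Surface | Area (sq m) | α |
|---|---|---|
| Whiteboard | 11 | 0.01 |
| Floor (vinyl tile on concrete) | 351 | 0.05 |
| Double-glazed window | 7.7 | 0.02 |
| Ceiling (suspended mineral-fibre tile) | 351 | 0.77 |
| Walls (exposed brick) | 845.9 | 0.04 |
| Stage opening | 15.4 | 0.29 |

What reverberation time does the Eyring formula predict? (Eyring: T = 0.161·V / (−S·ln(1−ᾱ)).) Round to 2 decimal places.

1.70 sec

Total surface area S = 11 + 351 + 7.7 + 351 + 845.9 + 15.4 = 1582.0 sq m.
Σ(Sᵢαᵢ) = 11·0.01 + 351·0.05 + 7.7·0.02 + 351·0.77 + 845.9·0.04 + 15.4·0.29 = 326.386.
ᾱ = 326.386 / 1582.0 = 0.2063.
−S·ln(1−ᾱ) = −1582.0 × ln(1 − 0.2063) = 365.521.
V = 27 × 13 × 11 = 3861 m³.
RT60 = 0.161 × 3861 / 365.521 = 1.70 s.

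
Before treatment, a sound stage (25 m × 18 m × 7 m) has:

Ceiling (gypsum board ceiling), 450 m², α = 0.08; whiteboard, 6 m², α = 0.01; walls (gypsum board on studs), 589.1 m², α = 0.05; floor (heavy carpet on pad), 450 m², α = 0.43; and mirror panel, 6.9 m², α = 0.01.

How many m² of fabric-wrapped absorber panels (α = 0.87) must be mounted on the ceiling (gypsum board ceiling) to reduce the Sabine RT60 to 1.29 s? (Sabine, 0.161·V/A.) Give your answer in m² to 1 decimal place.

169.7

Equivalent absorption area: A₁ = 450*0.08 + 6*0.01 + 589.1*0.05 + 450*0.43 + 6.9*0.01 = 259.084 m².
V = 3150 m³. Target absorption A₂ = 0.161 × 3150 / 1.29 = 393.140 sabins.
Absorption to add: 393.140 − 259.084 = 134.056 sabins.
Each m² of panel replacing the ceiling (gypsum board ceiling) adds (0.87 − 0.08) = 0.79 sabins.
Area = ΔA/Δα = 134.056/0.79 = 169.7 m².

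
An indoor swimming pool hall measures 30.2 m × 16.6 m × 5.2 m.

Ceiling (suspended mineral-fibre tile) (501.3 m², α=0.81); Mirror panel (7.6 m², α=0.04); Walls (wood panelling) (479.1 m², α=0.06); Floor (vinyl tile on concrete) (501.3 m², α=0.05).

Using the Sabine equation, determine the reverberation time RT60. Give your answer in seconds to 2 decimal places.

0.91 s

Summing Sᵢαᵢ: 406.053 + 0.304 + 28.746 + 25.065 → A = 460.168 sabins.
V = 30.2·16.6·5.2 = 2606.864 m³.
T = 0.161 V/A = 0.161·2606.864/460.168 = 0.91 s.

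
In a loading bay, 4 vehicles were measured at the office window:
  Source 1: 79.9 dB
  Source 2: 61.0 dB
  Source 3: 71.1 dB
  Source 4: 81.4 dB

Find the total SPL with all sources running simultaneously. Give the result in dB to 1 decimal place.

84.0 dB

Sum in the linear (power) domain: Σ 10^(Lᵢ/10) = 10^(79.9/10) + 10^(61.0/10) + 10^(71.1/10) + 10^(81.4/10) = 2.499e+08.
Combined level = 10 log₁₀(2.499e+08) = 84.0 dB.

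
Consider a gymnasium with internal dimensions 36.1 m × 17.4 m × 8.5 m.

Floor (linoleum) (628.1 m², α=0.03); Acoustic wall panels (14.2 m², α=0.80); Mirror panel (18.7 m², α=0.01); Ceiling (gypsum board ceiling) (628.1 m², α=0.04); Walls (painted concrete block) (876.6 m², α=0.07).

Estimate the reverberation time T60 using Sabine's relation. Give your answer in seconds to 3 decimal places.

7.355 seconds

A = Σ Sᵢαᵢ = 628.1×0.03 + 14.2×0.80 + 18.7×0.01 + 628.1×0.04 + 876.6×0.07 = 116.876 sabins.
Room volume: 5339.19 m³.
T = 0.161 V/A = 0.161·5339.19/116.876 = 7.355 s.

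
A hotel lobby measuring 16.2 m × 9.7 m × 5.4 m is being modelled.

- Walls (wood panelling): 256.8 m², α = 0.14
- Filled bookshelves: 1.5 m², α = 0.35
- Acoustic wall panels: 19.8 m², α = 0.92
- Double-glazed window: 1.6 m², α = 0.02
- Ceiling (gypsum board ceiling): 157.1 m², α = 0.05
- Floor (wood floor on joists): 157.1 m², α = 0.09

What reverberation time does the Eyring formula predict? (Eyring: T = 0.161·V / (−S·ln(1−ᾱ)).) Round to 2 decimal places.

S = Σ Sᵢ = 593.9 m².
Absorption A = 256.8×0.14 + 1.5×0.35 + 19.8×0.92 + 1.6×0.02 + 157.1×0.05 + 157.1×0.09 = 76.719 sabins.
Mean coefficient ᾱ = A/S = 0.1292.
Eyring denominator: −S ln(1−ᾱ) = 82.162.
V = 16.2 × 9.7 × 5.4 = 848.556 m³.
RT60 = 0.161 × 848.556 / 82.162 = 1.66 s.

1.66 seconds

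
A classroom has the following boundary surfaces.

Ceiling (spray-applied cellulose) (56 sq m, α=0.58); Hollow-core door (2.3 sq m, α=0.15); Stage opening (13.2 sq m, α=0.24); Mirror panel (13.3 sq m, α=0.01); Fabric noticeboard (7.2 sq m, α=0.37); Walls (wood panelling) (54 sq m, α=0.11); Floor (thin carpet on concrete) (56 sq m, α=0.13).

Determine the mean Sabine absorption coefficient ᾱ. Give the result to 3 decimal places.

Total surface area S = 202.0 sq m.
Weighted sum Σ Sα = 52.010.
ᾱ = 52.010 / 202.0 = 0.257.

0.257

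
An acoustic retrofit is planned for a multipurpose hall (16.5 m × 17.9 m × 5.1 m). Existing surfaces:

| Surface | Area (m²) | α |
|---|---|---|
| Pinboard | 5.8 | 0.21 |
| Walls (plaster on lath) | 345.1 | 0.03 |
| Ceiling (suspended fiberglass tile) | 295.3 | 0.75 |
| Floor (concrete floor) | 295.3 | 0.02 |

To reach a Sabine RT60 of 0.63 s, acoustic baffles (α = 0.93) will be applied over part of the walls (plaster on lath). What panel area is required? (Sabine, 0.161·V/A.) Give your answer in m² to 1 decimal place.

162.2

Total absorption A₁ = 5.8·0.21 + 345.1·0.03 + 295.3·0.75 + 295.3·0.02
  = 1.218 + 10.353 + 221.475 + 5.906 = 238.952 m² sabins.
V = 1506.285 m³. Target absorption A₂ = 0.161 × 1506.285 / 0.63 = 384.940 sabins.
Absorption to add: 384.940 − 238.952 = 145.987 sabins.
Net gain per m²: Δα = 0.93 − 0.03 = 0.90.
Panel area = 145.987 / 0.90 = 162.2 m².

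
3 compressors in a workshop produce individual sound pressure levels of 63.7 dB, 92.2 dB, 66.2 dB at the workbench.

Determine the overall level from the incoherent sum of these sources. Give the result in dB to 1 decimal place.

Sum in the linear (power) domain: Σ 10^(Lᵢ/10) = 10^(63.7/10) + 10^(92.2/10) + 10^(66.2/10) = 1.666e+09.
Back to dB: 10·log₁₀ Σ = 92.2 dB.

92.2 dB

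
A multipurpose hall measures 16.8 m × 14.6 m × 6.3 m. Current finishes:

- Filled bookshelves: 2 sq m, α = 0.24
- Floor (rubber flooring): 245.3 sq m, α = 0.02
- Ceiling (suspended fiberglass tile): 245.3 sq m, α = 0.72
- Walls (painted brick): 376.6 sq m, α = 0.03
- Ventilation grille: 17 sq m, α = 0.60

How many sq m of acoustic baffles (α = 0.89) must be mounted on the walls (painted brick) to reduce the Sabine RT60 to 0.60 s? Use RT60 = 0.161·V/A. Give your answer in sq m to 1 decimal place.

Summing Sᵢαᵢ: 0.480 + 4.906 + 176.616 + 11.298 + 10.200 → A₁ = 203.500 sabins.
V = 1545.264 m³. Target absorption A₂ = 0.161 × 1545.264 / 0.60 = 414.646 sabins.
Absorption to add: 414.646 − 203.500 = 211.146 sabins.
Net gain per sq m: Δα = 0.89 − 0.03 = 0.86.
Panel area = 211.146 / 0.86 = 245.5 sq m.

245.5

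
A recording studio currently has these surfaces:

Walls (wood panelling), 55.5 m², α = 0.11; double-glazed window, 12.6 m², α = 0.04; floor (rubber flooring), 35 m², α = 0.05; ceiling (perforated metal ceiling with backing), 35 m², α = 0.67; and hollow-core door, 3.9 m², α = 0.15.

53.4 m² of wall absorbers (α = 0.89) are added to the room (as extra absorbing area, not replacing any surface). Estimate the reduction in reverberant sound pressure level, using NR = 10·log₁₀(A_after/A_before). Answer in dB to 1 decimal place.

Equivalent absorption area: A_before = 55.5×0.11 + 12.6×0.04 + 35×0.05 + 35×0.67 + 3.9×0.15 = 32.394 m².
Treatment contributes 53.4·0.89 = 47.526 sabins.
A_after = 32.394 + 47.526 = 79.920 sabins.
NR = 10·log₁₀(79.920/32.394) = 3.9 dB.

3.9 dB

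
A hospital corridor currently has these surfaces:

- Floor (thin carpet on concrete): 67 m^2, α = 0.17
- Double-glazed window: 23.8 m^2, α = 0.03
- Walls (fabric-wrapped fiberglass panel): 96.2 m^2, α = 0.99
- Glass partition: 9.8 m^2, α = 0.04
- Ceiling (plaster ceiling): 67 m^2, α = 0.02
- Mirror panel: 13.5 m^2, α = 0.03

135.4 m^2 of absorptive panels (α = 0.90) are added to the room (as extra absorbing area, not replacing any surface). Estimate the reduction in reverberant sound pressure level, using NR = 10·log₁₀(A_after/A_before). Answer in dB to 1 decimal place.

3.2 dB

Equivalent absorption area: A_before = 67*0.17 + 23.8*0.03 + 96.2*0.99 + 9.8*0.04 + 67*0.02 + 13.5*0.03 = 109.479 m^2.
Added absorption = 135.4 × 0.90 = 121.860 sabins.
New total A_after = 231.339 sabins.
Reduction = 10 log₁₀(A_after/A_before) = 10 log₁₀(2.1131) = 3.2 dB.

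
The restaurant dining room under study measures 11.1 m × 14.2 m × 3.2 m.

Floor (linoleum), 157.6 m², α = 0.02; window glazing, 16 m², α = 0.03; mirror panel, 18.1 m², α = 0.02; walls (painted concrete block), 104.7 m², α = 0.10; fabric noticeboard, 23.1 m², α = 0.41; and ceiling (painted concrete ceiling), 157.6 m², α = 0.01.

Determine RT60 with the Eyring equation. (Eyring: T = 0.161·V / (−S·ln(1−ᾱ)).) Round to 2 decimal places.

S = Σ Sᵢ = 477.1 m².
Σ(Sᵢαᵢ) = 157.6·0.02 + 16·0.03 + 18.1·0.02 + 104.7·0.10 + 23.1·0.41 + 157.6·0.01 = 25.511.
Mean coefficient ᾱ = A/S = 0.0535.
−S·ln(1−ᾱ) = −477.1 × ln(1 − 0.0535) = 26.233.
V = 11.1 × 14.2 × 3.2 = 504.384 m³.
RT60 = 0.161 × 504.384 / 26.233 = 3.10 s.

3.10 seconds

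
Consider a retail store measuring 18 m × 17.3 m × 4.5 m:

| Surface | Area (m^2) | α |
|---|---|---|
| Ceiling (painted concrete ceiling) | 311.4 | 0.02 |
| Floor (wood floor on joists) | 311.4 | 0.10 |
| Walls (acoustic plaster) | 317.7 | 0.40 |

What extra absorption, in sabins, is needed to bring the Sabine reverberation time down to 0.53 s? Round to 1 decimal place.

261.2 sabins

Total absorption A₁ = 311.4·0.02 + 311.4·0.10 + 317.7·0.40
  = 6.228 + 31.140 + 127.080 = 164.448 m^2 sabins.
For T = 0.53 s, need A₂ = 0.161·V/T = 0.161·1401.3/0.53 = 425.678 sabins.
Shortfall: 425.678 − 164.448 = 261.2 sabins.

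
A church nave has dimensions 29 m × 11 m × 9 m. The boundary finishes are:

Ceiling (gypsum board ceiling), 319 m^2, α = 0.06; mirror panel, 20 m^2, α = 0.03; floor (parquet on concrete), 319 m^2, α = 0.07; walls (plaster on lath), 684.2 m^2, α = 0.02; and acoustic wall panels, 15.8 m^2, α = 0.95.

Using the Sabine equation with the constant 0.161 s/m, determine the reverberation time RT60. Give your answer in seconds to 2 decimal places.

A = Σ Sᵢαᵢ = 319×0.06 + 20×0.03 + 319×0.07 + 684.2×0.02 + 15.8×0.95 = 70.764 sabins.
Volume V = 29 × 11 × 9 = 2871 m³.
Sabine: RT60 = 0.161 × 2871 / 70.764 = 6.53 s.

6.53 seconds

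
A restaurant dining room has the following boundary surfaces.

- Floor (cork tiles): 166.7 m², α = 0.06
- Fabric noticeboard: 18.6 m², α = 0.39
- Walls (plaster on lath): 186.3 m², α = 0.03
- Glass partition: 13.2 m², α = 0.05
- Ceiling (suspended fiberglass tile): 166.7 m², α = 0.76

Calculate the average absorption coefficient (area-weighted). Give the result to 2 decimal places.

0.27

S = Σ Sᵢ = 166.7 + 18.6 + 186.3 + 13.2 + 166.7 = 551.5 m².
Weighted sum Σ Sα = 150.197.
ᾱ = A/S = 0.27.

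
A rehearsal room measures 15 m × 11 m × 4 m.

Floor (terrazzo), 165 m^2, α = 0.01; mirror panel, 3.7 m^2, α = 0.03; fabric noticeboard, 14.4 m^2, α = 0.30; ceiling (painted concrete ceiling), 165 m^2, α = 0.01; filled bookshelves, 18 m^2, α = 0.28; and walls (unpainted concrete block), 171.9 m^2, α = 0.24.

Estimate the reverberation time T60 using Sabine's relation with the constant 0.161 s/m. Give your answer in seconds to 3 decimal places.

Equivalent absorption area: A = 165×0.01 + 3.7×0.03 + 14.4×0.30 + 165×0.01 + 18×0.28 + 171.9×0.24 = 54.027 m^2.
Volume V = 15 × 11 × 4 = 660 m³.
T = 0.161 V/A = 0.161·660/54.027 = 1.967 s.

1.967 s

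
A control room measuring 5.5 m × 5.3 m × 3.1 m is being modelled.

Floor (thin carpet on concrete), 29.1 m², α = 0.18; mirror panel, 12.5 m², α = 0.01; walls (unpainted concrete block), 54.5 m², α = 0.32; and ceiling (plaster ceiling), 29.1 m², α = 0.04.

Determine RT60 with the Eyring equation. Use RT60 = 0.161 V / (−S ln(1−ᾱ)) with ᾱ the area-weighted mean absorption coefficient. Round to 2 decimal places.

S = Σ Sᵢ = 125.2 m².
Absorption A = 29.1·0.18 + 12.5·0.01 + 54.5·0.32 + 29.1·0.04 = 23.967 sabins.
Mean coefficient ᾱ = A/S = 0.1914.
−S·ln(1−ᾱ) = −125.2 × ln(1 − 0.1914) = 26.599.
V = 5.5 × 5.3 × 3.1 = 90.365 m³.
T = 0.161·V/[−S·ln(1−ᾱ)] = 0.161·90.365/26.599 = 0.55 s.

0.55 s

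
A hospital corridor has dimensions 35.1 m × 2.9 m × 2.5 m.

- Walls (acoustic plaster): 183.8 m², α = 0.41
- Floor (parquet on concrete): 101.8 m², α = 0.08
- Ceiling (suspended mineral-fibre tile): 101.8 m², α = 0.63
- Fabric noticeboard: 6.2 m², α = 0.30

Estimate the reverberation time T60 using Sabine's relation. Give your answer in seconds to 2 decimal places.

0.27 s

A = Σ Sᵢαᵢ = 183.8·0.41 + 101.8·0.08 + 101.8·0.63 + 6.2·0.30 = 149.496 sabins.
Room volume: 254.475 m³.
Sabine: RT60 = 0.161 × 254.475 / 149.496 = 0.27 s.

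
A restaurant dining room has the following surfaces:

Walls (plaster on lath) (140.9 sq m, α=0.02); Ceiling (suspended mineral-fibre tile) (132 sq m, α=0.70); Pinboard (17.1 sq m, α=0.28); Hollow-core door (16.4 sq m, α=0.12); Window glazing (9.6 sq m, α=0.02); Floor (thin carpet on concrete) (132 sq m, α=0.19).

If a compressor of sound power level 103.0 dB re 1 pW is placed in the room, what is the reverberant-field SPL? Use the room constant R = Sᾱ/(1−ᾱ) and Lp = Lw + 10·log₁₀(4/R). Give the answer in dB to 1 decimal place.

86.5 dB

A = 127.246 sabins; S = 448.0 sq m.
ᾱ = 127.246/448.0 = 0.2840; R = Sᾱ/(1−ᾱ) = 127.246/(1−0.2840) = 177.718 sq m.
Lp = Lw + 10 log₁₀(4/R) = 103.0 -16.48 = 86.5 dB.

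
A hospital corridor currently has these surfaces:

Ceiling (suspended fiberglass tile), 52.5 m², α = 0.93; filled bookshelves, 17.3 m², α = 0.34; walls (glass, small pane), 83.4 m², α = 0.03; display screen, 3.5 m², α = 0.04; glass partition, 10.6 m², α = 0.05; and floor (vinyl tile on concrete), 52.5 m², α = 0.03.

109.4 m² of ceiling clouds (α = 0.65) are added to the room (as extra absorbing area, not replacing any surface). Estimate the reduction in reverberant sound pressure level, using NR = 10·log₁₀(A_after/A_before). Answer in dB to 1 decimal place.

3.4 dB

Equivalent absorption area: A_before = 52.5·0.93 + 17.3·0.34 + 83.4·0.03 + 3.5·0.04 + 10.6·0.05 + 52.5·0.03 = 59.454 m².
Treatment contributes 109.4·0.65 = 71.110 sabins.
A_after = 59.454 + 71.110 = 130.564 sabins.
Reduction = 10 log₁₀(A_after/A_before) = 10 log₁₀(2.1961) = 3.4 dB.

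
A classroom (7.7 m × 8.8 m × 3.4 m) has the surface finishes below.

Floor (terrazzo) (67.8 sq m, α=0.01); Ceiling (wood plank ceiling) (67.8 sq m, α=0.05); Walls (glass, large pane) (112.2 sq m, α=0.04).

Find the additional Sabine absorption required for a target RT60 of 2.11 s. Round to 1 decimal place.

9.0 sabins

Equivalent absorption area: A₁ = 67.8×0.01 + 67.8×0.05 + 112.2×0.04 = 8.556 sq m.
For T = 2.11 s, need A₂ = 0.161·V/T = 0.161·230.384/2.11 = 17.579 sabins.
ΔA = A₂ − A₁ = 17.579 − 8.556 = 9.0 sabins.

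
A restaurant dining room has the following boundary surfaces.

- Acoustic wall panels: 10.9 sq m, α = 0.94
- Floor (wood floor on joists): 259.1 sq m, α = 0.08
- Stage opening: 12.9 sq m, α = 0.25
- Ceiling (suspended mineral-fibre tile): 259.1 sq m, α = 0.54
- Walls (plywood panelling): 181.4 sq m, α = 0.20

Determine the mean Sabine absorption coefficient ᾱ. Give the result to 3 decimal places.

0.291

S = Σ Sᵢ = 10.9 + 259.1 + 12.9 + 259.1 + 181.4 = 723.4 sq m.
Σ(Sᵢαᵢ) = 10.9·0.94 + 259.1·0.08 + 12.9·0.25 + 259.1·0.54 + 181.4·0.20 = 210.393.
ᾱ = 210.393 / 723.4 = 0.291.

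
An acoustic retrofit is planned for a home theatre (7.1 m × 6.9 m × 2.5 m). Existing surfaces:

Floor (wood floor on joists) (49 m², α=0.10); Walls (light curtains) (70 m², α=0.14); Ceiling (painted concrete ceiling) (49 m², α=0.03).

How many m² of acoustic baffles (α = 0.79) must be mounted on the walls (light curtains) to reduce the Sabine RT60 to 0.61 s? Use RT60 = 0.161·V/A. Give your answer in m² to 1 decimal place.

A₁ = Σ Sᵢαᵢ = 49·0.10 + 70·0.14 + 49·0.03 = 16.170 sabins.
V = 122.475 m³. Target absorption A₂ = 0.161 × 122.475 / 0.61 = 32.325 sabins.
ΔA needed = 32.325 − 16.170 = 16.155 sabins.
Net gain per m²: Δα = 0.79 − 0.14 = 0.65.
Panel area = 16.155 / 0.65 = 24.9 m².

24.9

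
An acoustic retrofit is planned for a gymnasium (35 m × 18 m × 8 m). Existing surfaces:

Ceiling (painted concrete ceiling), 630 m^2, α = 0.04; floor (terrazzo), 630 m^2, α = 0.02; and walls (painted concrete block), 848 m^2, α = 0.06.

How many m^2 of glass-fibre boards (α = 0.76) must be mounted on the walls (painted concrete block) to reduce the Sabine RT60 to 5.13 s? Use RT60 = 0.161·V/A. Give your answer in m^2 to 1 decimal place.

Summing Sᵢαᵢ: 25.200 + 12.600 + 50.880 → A₁ = 88.680 sabins.
V = 5040 m³. Target absorption A₂ = 0.161 × 5040 / 5.13 = 158.175 sabins.
ΔA needed = 158.175 − 88.680 = 69.495 sabins.
Net gain per m^2: Δα = 0.76 − 0.06 = 0.70.
Panel area = 69.495 / 0.70 = 99.3 m^2.

99.3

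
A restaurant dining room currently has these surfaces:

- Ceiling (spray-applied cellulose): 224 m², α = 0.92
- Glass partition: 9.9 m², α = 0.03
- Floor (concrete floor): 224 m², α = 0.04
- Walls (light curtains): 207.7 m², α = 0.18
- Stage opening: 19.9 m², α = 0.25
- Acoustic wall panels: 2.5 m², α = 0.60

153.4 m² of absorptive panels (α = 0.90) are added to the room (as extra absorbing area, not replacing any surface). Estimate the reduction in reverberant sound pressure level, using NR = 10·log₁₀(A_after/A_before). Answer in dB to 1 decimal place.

1.9 dB

A_before = Σ Sᵢαᵢ = 224·0.92 + 9.9·0.03 + 224·0.04 + 207.7·0.18 + 19.9·0.25 + 2.5·0.60 = 259.198 sabins.
Treatment contributes 153.4·0.90 = 138.060 sabins.
New total A_after = 397.258 sabins.
Reduction = 10 log₁₀(A_after/A_before) = 10 log₁₀(1.5326) = 1.9 dB.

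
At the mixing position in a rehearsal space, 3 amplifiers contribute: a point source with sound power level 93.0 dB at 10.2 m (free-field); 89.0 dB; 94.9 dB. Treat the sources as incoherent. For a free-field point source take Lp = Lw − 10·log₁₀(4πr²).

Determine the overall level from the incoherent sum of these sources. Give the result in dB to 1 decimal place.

Source at 10.2 m: Lp = 93.0 − 10·log₁₀(4π·10.2²) = 93.0 − 10·log₁₀(1307.405) = 61.8 dB.
Sum in the linear (power) domain: Σ 10^(Lᵢ/10) = 10^(61.8/10) + 10^(89.0/10) + 10^(94.9/10) = 3.886e+09.
Back to dB: 10·log₁₀ Σ = 95.9 dB.

95.9 dB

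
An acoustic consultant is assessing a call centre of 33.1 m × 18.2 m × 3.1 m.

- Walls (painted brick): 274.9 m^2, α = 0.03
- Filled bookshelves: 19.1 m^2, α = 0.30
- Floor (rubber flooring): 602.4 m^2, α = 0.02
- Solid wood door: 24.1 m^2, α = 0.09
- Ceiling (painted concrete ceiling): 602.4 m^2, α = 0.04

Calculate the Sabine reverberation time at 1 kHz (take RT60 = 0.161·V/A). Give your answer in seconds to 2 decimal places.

A = Σ Sᵢαᵢ = 274.9*0.03 + 19.1*0.30 + 602.4*0.02 + 24.1*0.09 + 602.4*0.04 = 52.290 sabins.
Room volume: 1867.502 m³.
RT60 = 0.161 · V / A = 0.161 × 1867.502 / 52.290 = 5.75 s.

5.75 s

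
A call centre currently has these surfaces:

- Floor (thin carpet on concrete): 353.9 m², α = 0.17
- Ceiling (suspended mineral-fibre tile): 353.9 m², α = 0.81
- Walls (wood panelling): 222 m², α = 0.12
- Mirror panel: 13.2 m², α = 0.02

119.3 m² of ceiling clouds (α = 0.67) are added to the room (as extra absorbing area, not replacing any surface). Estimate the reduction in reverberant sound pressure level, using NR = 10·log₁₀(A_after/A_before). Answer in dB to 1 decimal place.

0.8 dB

Equivalent absorption area: A_before = 353.9·0.17 + 353.9·0.81 + 222·0.12 + 13.2·0.02 = 373.726 m².
Treatment contributes 119.3·0.67 = 79.931 sabins.
A_after = 373.726 + 79.931 = 453.657 sabins.
NR = 10·log₁₀(453.657/373.726) = 0.8 dB.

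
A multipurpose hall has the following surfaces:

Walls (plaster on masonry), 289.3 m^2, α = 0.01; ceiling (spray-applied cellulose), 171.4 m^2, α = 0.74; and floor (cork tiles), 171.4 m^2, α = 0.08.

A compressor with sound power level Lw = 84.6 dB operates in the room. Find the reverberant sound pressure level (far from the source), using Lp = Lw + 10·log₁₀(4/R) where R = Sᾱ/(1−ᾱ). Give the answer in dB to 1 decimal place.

67.9 dB

A = 143.441 sabins; S = 632.1 m^2.
ᾱ = 143.441/632.1 = 0.2269; R = Sᾱ/(1−ᾱ) = 143.441/(1−0.2269) = 185.540 m^2.
Lp = 84.6 + 10·log₁₀(4/185.540) = 84.6 + (-16.66) = 67.9 dB.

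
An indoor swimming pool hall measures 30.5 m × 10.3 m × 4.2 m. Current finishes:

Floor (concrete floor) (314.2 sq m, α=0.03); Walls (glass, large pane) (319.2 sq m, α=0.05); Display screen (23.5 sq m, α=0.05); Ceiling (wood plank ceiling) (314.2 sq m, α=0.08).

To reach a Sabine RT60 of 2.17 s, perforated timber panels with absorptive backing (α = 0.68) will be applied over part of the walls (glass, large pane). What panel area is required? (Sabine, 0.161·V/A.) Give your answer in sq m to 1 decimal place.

Total absorption A₁ = 314.2*0.03 + 319.2*0.05 + 23.5*0.05 + 314.2*0.08
  = 9.426 + 15.960 + 1.175 + 25.136 = 51.697 sq m sabins.
V = 1319.43 m³. Target absorption A₂ = 0.161 × 1319.43 / 2.17 = 97.893 sabins.
Absorption to add: 97.893 − 51.697 = 46.196 sabins.
Each sq m of panel replacing the walls (glass, large pane) adds (0.68 − 0.05) = 0.63 sabins.
Panel area = 46.196 / 0.63 = 73.3 sq m.

73.3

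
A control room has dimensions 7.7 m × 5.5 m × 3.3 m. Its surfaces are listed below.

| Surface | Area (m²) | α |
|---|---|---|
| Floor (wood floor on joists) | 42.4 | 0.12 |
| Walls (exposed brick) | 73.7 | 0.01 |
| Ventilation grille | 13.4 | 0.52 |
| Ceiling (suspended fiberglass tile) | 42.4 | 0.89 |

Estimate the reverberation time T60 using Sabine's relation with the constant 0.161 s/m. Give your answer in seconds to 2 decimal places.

0.45 s

Total absorption A = 42.4·0.12 + 73.7·0.01 + 13.4·0.52 + 42.4·0.89
  = 5.088 + 0.737 + 6.968 + 37.736 = 50.529 m² sabins.
Volume V = 7.7 × 5.5 × 3.3 = 139.755 m³.
T = 0.161 V/A = 0.161·139.755/50.529 = 0.45 s.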